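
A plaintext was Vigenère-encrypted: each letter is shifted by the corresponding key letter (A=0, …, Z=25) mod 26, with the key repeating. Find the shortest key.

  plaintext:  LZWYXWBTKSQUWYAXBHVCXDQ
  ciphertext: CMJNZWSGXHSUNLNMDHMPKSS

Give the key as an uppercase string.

  i= 0: C-L = 17 → R
  i= 1: M-Z = 13 → N
  i= 2: J-W = 13 → N
  i= 3: N-Y = 15 → P
  i= 4: Z-X =  2 → C
  i= 5: W-W =  0 → A
  i= 6: S-B = 17 → R
  i= 7: G-T = 13 → N
  i= 8: X-K = 13 → N
  i= 9: H-S = 15 → P
  i=10: S-Q =  2 → C
  i=11: U-U =  0 → A
  i=12: N-W = 17 → R
  i=13: L-Y = 13 → N
  i=14: N-A = 13 → N
  i=15: M-X = 15 → P
  i=16: D-B =  2 → C
  i=17: H-H =  0 → A
  i=18: M-V = 17 → R
  i=19: P-C = 13 → N
  i=20: K-X = 13 → N
  i=21: S-D = 15 → P
  i=22: S-Q =  2 → C
  shifts repeat with period 6: RNNPCA

RNNPCA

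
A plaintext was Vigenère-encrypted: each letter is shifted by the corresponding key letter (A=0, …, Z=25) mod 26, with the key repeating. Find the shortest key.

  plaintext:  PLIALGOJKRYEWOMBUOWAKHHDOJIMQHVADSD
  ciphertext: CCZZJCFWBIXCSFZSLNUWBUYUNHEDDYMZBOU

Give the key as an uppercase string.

  i= 0: C-P = 13 → N
  i= 1: C-L = 17 → R
  i= 2: Z-I = 17 → R
  i= 3: Z-A = 25 → Z
  i= 4: J-L = 24 → Y
  i= 5: C-G = 22 → W
  i= 6: F-O = 17 → R
  i= 7: W-J = 13 → N
  i= 8: B-K = 17 → R
  i= 9: I-R = 17 → R
  i=10: X-Y = 25 → Z
  i=11: C-E = 24 → Y
  i=12: S-W = 22 → W
  i=13: F-O = 17 → R
  i=14: Z-M = 13 → N
  i=15: S-B = 17 → R
  i=16: L-U = 17 → R
  i=17: N-O = 25 → Z
  i=18: U-W = 24 → Y
  i=19: W-A = 22 → W
  i=20: B-K = 17 → R
  i=21: U-H = 13 → N
  i=22: Y-H = 17 → R
  i=23: U-D = 17 → R
  i=24: N-O = 25 → Z
  i=25: H-J = 24 → Y
  i=26: E-I = 22 → W
  i=27: D-M = 17 → R
  i=28: D-Q = 13 → N
  i=29: Y-H = 17 → R
  i=30: M-V = 17 → R
  i=31: Z-A = 25 → Z
  i=32: B-D = 24 → Y
  i=33: O-S = 22 → W
  i=34: U-D = 17 → R
  shifts repeat with period 7: NRRZYWR

NRRZYWR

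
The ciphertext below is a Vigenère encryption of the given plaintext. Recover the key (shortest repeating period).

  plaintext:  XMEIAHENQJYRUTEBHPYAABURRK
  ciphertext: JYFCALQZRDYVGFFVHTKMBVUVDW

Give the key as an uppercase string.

  i= 0: J-X = 12 → M
  i= 1: Y-M = 12 → M
  i= 2: F-E =  1 → B
  i= 3: C-I = 20 → U
  i= 4: A-A =  0 → A
  i= 5: L-H =  4 → E
  i= 6: Q-E = 12 → M
  i= 7: Z-N = 12 → M
  i= 8: R-Q =  1 → B
  i= 9: D-J = 20 → U
  i=10: Y-Y =  0 → A
  i=11: V-R =  4 → E
  i=12: G-U = 12 → M
  i=13: F-T = 12 → M
  i=14: F-E =  1 → B
  i=15: V-B = 20 → U
  i=16: H-H =  0 → A
  i=17: T-P =  4 → E
  i=18: K-Y = 12 → M
  i=19: M-A = 12 → M
  i=20: B-A =  1 → B
  i=21: V-B = 20 → U
  i=22: U-U =  0 → A
  i=23: V-R =  4 → E
  i=24: D-R = 12 → M
  i=25: W-K = 12 → M
  shifts repeat with period 6: MMBUAE

MMBUAE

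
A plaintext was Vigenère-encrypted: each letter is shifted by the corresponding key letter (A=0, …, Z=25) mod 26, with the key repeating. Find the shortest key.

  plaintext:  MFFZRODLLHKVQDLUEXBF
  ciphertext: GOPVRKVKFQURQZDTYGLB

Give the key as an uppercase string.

UJKWAWSZ

  i= 0: G-M = 20 → U
  i= 1: O-F =  9 → J
  i= 2: P-F = 10 → K
  i= 3: V-Z = 22 → W
  i= 4: R-R =  0 → A
  i= 5: K-O = 22 → W
  i= 6: V-D = 18 → S
  i= 7: K-L = 25 → Z
  i= 8: F-L = 20 → U
  i= 9: Q-H =  9 → J
  i=10: U-K = 10 → K
  i=11: R-V = 22 → W
  i=12: Q-Q =  0 → A
  i=13: Z-D = 22 → W
  i=14: D-L = 18 → S
  i=15: T-U = 25 → Z
  i=16: Y-E = 20 → U
  i=17: G-X =  9 → J
  i=18: L-B = 10 → K
  i=19: B-F = 22 → W
  shifts repeat with period 8: UJKWAWSZ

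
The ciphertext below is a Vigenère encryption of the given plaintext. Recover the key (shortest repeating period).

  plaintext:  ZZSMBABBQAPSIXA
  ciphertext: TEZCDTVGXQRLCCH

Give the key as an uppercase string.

  i= 0: T-Z = 20 → U
  i= 1: E-Z =  5 → F
  i= 2: Z-S =  7 → H
  i= 3: C-M = 16 → Q
  i= 4: D-B =  2 → C
  i= 5: T-A = 19 → T
  i= 6: V-B = 20 → U
  i= 7: G-B =  5 → F
  i= 8: X-Q =  7 → H
  i= 9: Q-A = 16 → Q
  i=10: R-P =  2 → C
  i=11: L-S = 19 → T
  i=12: C-I = 20 → U
  i=13: C-X =  5 → F
  i=14: H-A =  7 → H
  shifts repeat with period 6: UFHQCT

UFHQCT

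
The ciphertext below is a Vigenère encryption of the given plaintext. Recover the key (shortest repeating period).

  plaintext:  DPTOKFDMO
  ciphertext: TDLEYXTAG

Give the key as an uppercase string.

QOS

  i= 0: T-D = 16 → Q
  i= 1: D-P = 14 → O
  i= 2: L-T = 18 → S
  i= 3: E-O = 16 → Q
  i= 4: Y-K = 14 → O
  i= 5: X-F = 18 → S
  i= 6: T-D = 16 → Q
  i= 7: A-M = 14 → O
  i= 8: G-O = 18 → S
  shifts repeat with period 3: QOS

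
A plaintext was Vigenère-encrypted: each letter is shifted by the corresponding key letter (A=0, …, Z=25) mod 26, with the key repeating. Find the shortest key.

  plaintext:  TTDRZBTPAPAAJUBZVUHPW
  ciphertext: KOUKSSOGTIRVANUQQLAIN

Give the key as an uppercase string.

  i= 0: K-T = 17 → R
  i= 1: O-T = 21 → V
  i= 2: U-D = 17 → R
  i= 3: K-R = 19 → T
  i= 4: S-Z = 19 → T
  i= 5: S-B = 17 → R
  i= 6: O-T = 21 → V
  i= 7: G-P = 17 → R
  i= 8: T-A = 19 → T
  i= 9: I-P = 19 → T
  i=10: R-A = 17 → R
  i=11: V-A = 21 → V
  i=12: A-J = 17 → R
  i=13: N-U = 19 → T
  i=14: U-B = 19 → T
  i=15: Q-Z = 17 → R
  i=16: Q-V = 21 → V
  i=17: L-U = 17 → R
  i=18: A-H = 19 → T
  i=19: I-P = 19 → T
  i=20: N-W = 17 → R
  shifts repeat with period 5: RVRTT

RVRTT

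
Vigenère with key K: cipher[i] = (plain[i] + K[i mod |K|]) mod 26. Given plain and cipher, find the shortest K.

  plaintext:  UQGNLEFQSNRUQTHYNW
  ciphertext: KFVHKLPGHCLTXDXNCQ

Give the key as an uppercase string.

  i= 0: K-U = 16 → Q
  i= 1: F-Q = 15 → P
  i= 2: V-G = 15 → P
  i= 3: H-N = 20 → U
  i= 4: K-L = 25 → Z
  i= 5: L-E =  7 → H
  i= 6: P-F = 10 → K
  i= 7: G-Q = 16 → Q
  i= 8: H-S = 15 → P
  i= 9: C-N = 15 → P
  i=10: L-R = 20 → U
  i=11: T-U = 25 → Z
  i=12: X-Q =  7 → H
  i=13: D-T = 10 → K
  i=14: X-H = 16 → Q
  i=15: N-Y = 15 → P
  i=16: C-N = 15 → P
  i=17: Q-W = 20 → U
  shifts repeat with period 7: QPPUZHK

QPPUZHK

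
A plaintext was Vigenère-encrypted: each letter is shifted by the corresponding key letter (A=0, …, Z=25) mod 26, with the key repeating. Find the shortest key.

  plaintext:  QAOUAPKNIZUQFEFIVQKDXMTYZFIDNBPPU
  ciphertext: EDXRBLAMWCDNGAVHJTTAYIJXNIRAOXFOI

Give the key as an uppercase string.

ODJXBWQZ

  i= 0: E-Q = 14 → O
  i= 1: D-A =  3 → D
  i= 2: X-O =  9 → J
  i= 3: R-U = 23 → X
  i= 4: B-A =  1 → B
  i= 5: L-P = 22 → W
  i= 6: A-K = 16 → Q
  i= 7: M-N = 25 → Z
  i= 8: W-I = 14 → O
  i= 9: C-Z =  3 → D
  i=10: D-U =  9 → J
  i=11: N-Q = 23 → X
  i=12: G-F =  1 → B
  i=13: A-E = 22 → W
  i=14: V-F = 16 → Q
  i=15: H-I = 25 → Z
  i=16: J-V = 14 → O
  i=17: T-Q =  3 → D
  i=18: T-K =  9 → J
  i=19: A-D = 23 → X
  i=20: Y-X =  1 → B
  i=21: I-M = 22 → W
  i=22: J-T = 16 → Q
  i=23: X-Y = 25 → Z
  i=24: N-Z = 14 → O
  i=25: I-F =  3 → D
  i=26: R-I =  9 → J
  i=27: A-D = 23 → X
  i=28: O-N =  1 → B
  i=29: X-B = 22 → W
  i=30: F-P = 16 → Q
  i=31: O-P = 25 → Z
  i=32: I-U = 14 → O
  shifts repeat with period 8: ODJXBWQZ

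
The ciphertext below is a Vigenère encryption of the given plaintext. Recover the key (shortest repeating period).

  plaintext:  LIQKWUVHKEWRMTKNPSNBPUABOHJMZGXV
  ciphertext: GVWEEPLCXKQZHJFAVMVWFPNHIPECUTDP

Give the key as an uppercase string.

VNGUIVQ

  i= 0: G-L = 21 → V
  i= 1: V-I = 13 → N
  i= 2: W-Q =  6 → G
  i= 3: E-K = 20 → U
  i= 4: E-W =  8 → I
  i= 5: P-U = 21 → V
  i= 6: L-V = 16 → Q
  i= 7: C-H = 21 → V
  i= 8: X-K = 13 → N
  i= 9: K-E =  6 → G
  i=10: Q-W = 20 → U
  i=11: Z-R =  8 → I
  i=12: H-M = 21 → V
  i=13: J-T = 16 → Q
  i=14: F-K = 21 → V
  i=15: A-N = 13 → N
  i=16: V-P =  6 → G
  i=17: M-S = 20 → U
  i=18: V-N =  8 → I
  i=19: W-B = 21 → V
  i=20: F-P = 16 → Q
  i=21: P-U = 21 → V
  i=22: N-A = 13 → N
  i=23: H-B =  6 → G
  i=24: I-O = 20 → U
  i=25: P-H =  8 → I
  i=26: E-J = 21 → V
  i=27: C-M = 16 → Q
  i=28: U-Z = 21 → V
  i=29: T-G = 13 → N
  i=30: D-X =  6 → G
  i=31: P-V = 20 → U
  shifts repeat with period 7: VNGUIVQ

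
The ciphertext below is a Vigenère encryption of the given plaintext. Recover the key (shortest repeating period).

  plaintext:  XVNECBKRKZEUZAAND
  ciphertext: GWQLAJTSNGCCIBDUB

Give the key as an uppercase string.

JBDHYI

  i= 0: G-X =  9 → J
  i= 1: W-V =  1 → B
  i= 2: Q-N =  3 → D
  i= 3: L-E =  7 → H
  i= 4: A-C = 24 → Y
  i= 5: J-B =  8 → I
  i= 6: T-K =  9 → J
  i= 7: S-R =  1 → B
  i= 8: N-K =  3 → D
  i= 9: G-Z =  7 → H
  i=10: C-E = 24 → Y
  i=11: C-U =  8 → I
  i=12: I-Z =  9 → J
  i=13: B-A =  1 → B
  i=14: D-A =  3 → D
  i=15: U-N =  7 → H
  i=16: B-D = 24 → Y
  shifts repeat with period 6: JBDHYI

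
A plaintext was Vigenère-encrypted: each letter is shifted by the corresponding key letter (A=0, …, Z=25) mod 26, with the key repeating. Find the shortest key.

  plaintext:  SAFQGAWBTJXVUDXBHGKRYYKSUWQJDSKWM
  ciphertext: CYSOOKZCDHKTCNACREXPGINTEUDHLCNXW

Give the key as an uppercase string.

KYNYIKDB

  i= 0: C-S = 10 → K
  i= 1: Y-A = 24 → Y
  i= 2: S-F = 13 → N
  i= 3: O-Q = 24 → Y
  i= 4: O-G =  8 → I
  i= 5: K-A = 10 → K
  i= 6: Z-W =  3 → D
  i= 7: C-B =  1 → B
  i= 8: D-T = 10 → K
  i= 9: H-J = 24 → Y
  i=10: K-X = 13 → N
  i=11: T-V = 24 → Y
  i=12: C-U =  8 → I
  i=13: N-D = 10 → K
  i=14: A-X =  3 → D
  i=15: C-B =  1 → B
  i=16: R-H = 10 → K
  i=17: E-G = 24 → Y
  i=18: X-K = 13 → N
  i=19: P-R = 24 → Y
  i=20: G-Y =  8 → I
  i=21: I-Y = 10 → K
  i=22: N-K =  3 → D
  i=23: T-S =  1 → B
  i=24: E-U = 10 → K
  i=25: U-W = 24 → Y
  i=26: D-Q = 13 → N
  i=27: H-J = 24 → Y
  i=28: L-D =  8 → I
  i=29: C-S = 10 → K
  i=30: N-K =  3 → D
  i=31: X-W =  1 → B
  i=32: W-M = 10 → K
  shifts repeat with period 8: KYNYIKDB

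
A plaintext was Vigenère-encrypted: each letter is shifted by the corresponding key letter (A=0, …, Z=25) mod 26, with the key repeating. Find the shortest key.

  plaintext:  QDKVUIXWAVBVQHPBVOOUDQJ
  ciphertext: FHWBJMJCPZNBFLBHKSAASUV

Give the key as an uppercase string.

PEMG

  i= 0: F-Q = 15 → P
  i= 1: H-D =  4 → E
  i= 2: W-K = 12 → M
  i= 3: B-V =  6 → G
  i= 4: J-U = 15 → P
  i= 5: M-I =  4 → E
  i= 6: J-X = 12 → M
  i= 7: C-W =  6 → G
  i= 8: P-A = 15 → P
  i= 9: Z-V =  4 → E
  i=10: N-B = 12 → M
  i=11: B-V =  6 → G
  i=12: F-Q = 15 → P
  i=13: L-H =  4 → E
  i=14: B-P = 12 → M
  i=15: H-B =  6 → G
  i=16: K-V = 15 → P
  i=17: S-O =  4 → E
  i=18: A-O = 12 → M
  i=19: A-U =  6 → G
  i=20: S-D = 15 → P
  i=21: U-Q =  4 → E
  i=22: V-J = 12 → M
  shifts repeat with period 4: PEMG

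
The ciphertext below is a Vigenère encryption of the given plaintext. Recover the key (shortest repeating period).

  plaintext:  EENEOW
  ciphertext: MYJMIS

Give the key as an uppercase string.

IUW

  i= 0: M-E =  8 → I
  i= 1: Y-E = 20 → U
  i= 2: J-N = 22 → W
  i= 3: M-E =  8 → I
  i= 4: I-O = 20 → U
  i= 5: S-W = 22 → W
  shifts repeat with period 3: IUW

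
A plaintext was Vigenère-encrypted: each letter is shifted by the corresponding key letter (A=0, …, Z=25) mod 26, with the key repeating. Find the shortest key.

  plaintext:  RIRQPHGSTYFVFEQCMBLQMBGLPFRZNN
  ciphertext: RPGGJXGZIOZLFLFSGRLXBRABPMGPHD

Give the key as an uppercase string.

AHPQUQ

  i= 0: R-R =  0 → A
  i= 1: P-I =  7 → H
  i= 2: G-R = 15 → P
  i= 3: G-Q = 16 → Q
  i= 4: J-P = 20 → U
  i= 5: X-H = 16 → Q
  i= 6: G-G =  0 → A
  i= 7: Z-S =  7 → H
  i= 8: I-T = 15 → P
  i= 9: O-Y = 16 → Q
  i=10: Z-F = 20 → U
  i=11: L-V = 16 → Q
  i=12: F-F =  0 → A
  i=13: L-E =  7 → H
  i=14: F-Q = 15 → P
  i=15: S-C = 16 → Q
  i=16: G-M = 20 → U
  i=17: R-B = 16 → Q
  i=18: L-L =  0 → A
  i=19: X-Q =  7 → H
  i=20: B-M = 15 → P
  i=21: R-B = 16 → Q
  i=22: A-G = 20 → U
  i=23: B-L = 16 → Q
  i=24: P-P =  0 → A
  i=25: M-F =  7 → H
  i=26: G-R = 15 → P
  i=27: P-Z = 16 → Q
  i=28: H-N = 20 → U
  i=29: D-N = 16 → Q
  shifts repeat with period 6: AHPQUQ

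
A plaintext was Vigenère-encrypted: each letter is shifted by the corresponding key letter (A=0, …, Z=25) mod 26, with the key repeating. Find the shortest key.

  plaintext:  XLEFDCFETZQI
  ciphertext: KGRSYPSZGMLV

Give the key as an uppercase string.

  i= 0: K-X = 13 → N
  i= 1: G-L = 21 → V
  i= 2: R-E = 13 → N
  i= 3: S-F = 13 → N
  i= 4: Y-D = 21 → V
  i= 5: P-C = 13 → N
  i= 6: S-F = 13 → N
  i= 7: Z-E = 21 → V
  i= 8: G-T = 13 → N
  i= 9: M-Z = 13 → N
  i=10: L-Q = 21 → V
  i=11: V-I = 13 → N
  shifts repeat with period 3: NVN

NVN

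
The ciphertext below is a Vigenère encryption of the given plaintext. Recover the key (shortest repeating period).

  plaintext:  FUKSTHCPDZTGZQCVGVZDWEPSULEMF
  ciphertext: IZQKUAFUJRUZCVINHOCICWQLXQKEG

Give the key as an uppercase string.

DFGSBT

  i= 0: I-F =  3 → D
  i= 1: Z-U =  5 → F
  i= 2: Q-K =  6 → G
  i= 3: K-S = 18 → S
  i= 4: U-T =  1 → B
  i= 5: A-H = 19 → T
  i= 6: F-C =  3 → D
  i= 7: U-P =  5 → F
  i= 8: J-D =  6 → G
  i= 9: R-Z = 18 → S
  i=10: U-T =  1 → B
  i=11: Z-G = 19 → T
  i=12: C-Z =  3 → D
  i=13: V-Q =  5 → F
  i=14: I-C =  6 → G
  i=15: N-V = 18 → S
  i=16: H-G =  1 → B
  i=17: O-V = 19 → T
  i=18: C-Z =  3 → D
  i=19: I-D =  5 → F
  i=20: C-W =  6 → G
  i=21: W-E = 18 → S
  i=22: Q-P =  1 → B
  i=23: L-S = 19 → T
  i=24: X-U =  3 → D
  i=25: Q-L =  5 → F
  i=26: K-E =  6 → G
  i=27: E-M = 18 → S
  i=28: G-F =  1 → B
  shifts repeat with period 6: DFGSBT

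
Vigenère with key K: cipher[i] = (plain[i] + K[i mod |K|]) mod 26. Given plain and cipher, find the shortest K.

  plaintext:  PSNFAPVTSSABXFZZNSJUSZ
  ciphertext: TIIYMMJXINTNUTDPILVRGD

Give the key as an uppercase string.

EQVTMXO

  i= 0: T-P =  4 → E
  i= 1: I-S = 16 → Q
  i= 2: I-N = 21 → V
  i= 3: Y-F = 19 → T
  i= 4: M-A = 12 → M
  i= 5: M-P = 23 → X
  i= 6: J-V = 14 → O
  i= 7: X-T =  4 → E
  i= 8: I-S = 16 → Q
  i= 9: N-S = 21 → V
  i=10: T-A = 19 → T
  i=11: N-B = 12 → M
  i=12: U-X = 23 → X
  i=13: T-F = 14 → O
  i=14: D-Z =  4 → E
  i=15: P-Z = 16 → Q
  i=16: I-N = 21 → V
  i=17: L-S = 19 → T
  i=18: V-J = 12 → M
  i=19: R-U = 23 → X
  i=20: G-S = 14 → O
  i=21: D-Z =  4 → E
  shifts repeat with period 7: EQVTMXO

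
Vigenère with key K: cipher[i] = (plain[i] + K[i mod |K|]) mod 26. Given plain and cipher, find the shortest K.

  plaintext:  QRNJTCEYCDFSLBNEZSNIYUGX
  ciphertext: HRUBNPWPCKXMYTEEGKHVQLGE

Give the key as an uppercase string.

RAHSUNS

  i= 0: H-Q = 17 → R
  i= 1: R-R =  0 → A
  i= 2: U-N =  7 → H
  i= 3: B-J = 18 → S
  i= 4: N-T = 20 → U
  i= 5: P-C = 13 → N
  i= 6: W-E = 18 → S
  i= 7: P-Y = 17 → R
  i= 8: C-C =  0 → A
  i= 9: K-D =  7 → H
  i=10: X-F = 18 → S
  i=11: M-S = 20 → U
  i=12: Y-L = 13 → N
  i=13: T-B = 18 → S
  i=14: E-N = 17 → R
  i=15: E-E =  0 → A
  i=16: G-Z =  7 → H
  i=17: K-S = 18 → S
  i=18: H-N = 20 → U
  i=19: V-I = 13 → N
  i=20: Q-Y = 18 → S
  i=21: L-U = 17 → R
  i=22: G-G =  0 → A
  i=23: E-X =  7 → H
  shifts repeat with period 7: RAHSUNS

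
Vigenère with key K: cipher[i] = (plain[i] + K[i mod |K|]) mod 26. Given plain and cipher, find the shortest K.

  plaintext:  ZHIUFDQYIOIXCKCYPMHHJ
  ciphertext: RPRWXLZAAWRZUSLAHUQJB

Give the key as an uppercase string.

SIJC

  i= 0: R-Z = 18 → S
  i= 1: P-H =  8 → I
  i= 2: R-I =  9 → J
  i= 3: W-U =  2 → C
  i= 4: X-F = 18 → S
  i= 5: L-D =  8 → I
  i= 6: Z-Q =  9 → J
  i= 7: A-Y =  2 → C
  i= 8: A-I = 18 → S
  i= 9: W-O =  8 → I
  i=10: R-I =  9 → J
  i=11: Z-X =  2 → C
  i=12: U-C = 18 → S
  i=13: S-K =  8 → I
  i=14: L-C =  9 → J
  i=15: A-Y =  2 → C
  i=16: H-P = 18 → S
  i=17: U-M =  8 → I
  i=18: Q-H =  9 → J
  i=19: J-H =  2 → C
  i=20: B-J = 18 → S
  shifts repeat with period 4: SIJC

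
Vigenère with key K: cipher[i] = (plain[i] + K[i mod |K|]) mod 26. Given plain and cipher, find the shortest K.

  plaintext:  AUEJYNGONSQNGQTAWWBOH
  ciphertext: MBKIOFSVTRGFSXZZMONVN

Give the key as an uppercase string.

  i= 0: M-A = 12 → M
  i= 1: B-U =  7 → H
  i= 2: K-E =  6 → G
  i= 3: I-J = 25 → Z
  i= 4: O-Y = 16 → Q
  i= 5: F-N = 18 → S
  i= 6: S-G = 12 → M
  i= 7: V-O =  7 → H
  i= 8: T-N =  6 → G
  i= 9: R-S = 25 → Z
  i=10: G-Q = 16 → Q
  i=11: F-N = 18 → S
  i=12: S-G = 12 → M
  i=13: X-Q =  7 → H
  i=14: Z-T =  6 → G
  i=15: Z-A = 25 → Z
  i=16: M-W = 16 → Q
  i=17: O-W = 18 → S
  i=18: N-B = 12 → M
  i=19: V-O =  7 → H
  i=20: N-H =  6 → G
  shifts repeat with period 6: MHGZQS

MHGZQS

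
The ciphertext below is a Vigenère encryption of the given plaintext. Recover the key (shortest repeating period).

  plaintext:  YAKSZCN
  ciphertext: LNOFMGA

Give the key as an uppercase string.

  i= 0: L-Y = 13 → N
  i= 1: N-A = 13 → N
  i= 2: O-K =  4 → E
  i= 3: F-S = 13 → N
  i= 4: M-Z = 13 → N
  i= 5: G-C =  4 → E
  i= 6: A-N = 13 → N
  shifts repeat with period 3: NNE

NNE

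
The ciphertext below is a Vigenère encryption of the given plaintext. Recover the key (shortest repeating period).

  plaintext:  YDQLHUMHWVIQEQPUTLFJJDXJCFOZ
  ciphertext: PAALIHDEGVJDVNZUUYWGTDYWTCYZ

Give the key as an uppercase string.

RXKABN

  i= 0: P-Y = 17 → R
  i= 1: A-D = 23 → X
  i= 2: A-Q = 10 → K
  i= 3: L-L =  0 → A
  i= 4: I-H =  1 → B
  i= 5: H-U = 13 → N
  i= 6: D-M = 17 → R
  i= 7: E-H = 23 → X
  i= 8: G-W = 10 → K
  i= 9: V-V =  0 → A
  i=10: J-I =  1 → B
  i=11: D-Q = 13 → N
  i=12: V-E = 17 → R
  i=13: N-Q = 23 → X
  i=14: Z-P = 10 → K
  i=15: U-U =  0 → A
  i=16: U-T =  1 → B
  i=17: Y-L = 13 → N
  i=18: W-F = 17 → R
  i=19: G-J = 23 → X
  i=20: T-J = 10 → K
  i=21: D-D =  0 → A
  i=22: Y-X =  1 → B
  i=23: W-J = 13 → N
  i=24: T-C = 17 → R
  i=25: C-F = 23 → X
  i=26: Y-O = 10 → K
  i=27: Z-Z =  0 → A
  shifts repeat with period 6: RXKABN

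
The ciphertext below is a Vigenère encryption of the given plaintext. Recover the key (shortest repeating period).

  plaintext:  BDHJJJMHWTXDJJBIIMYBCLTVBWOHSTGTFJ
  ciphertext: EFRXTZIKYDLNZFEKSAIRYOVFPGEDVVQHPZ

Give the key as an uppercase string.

  i= 0: E-B =  3 → D
  i= 1: F-D =  2 → C
  i= 2: R-H = 10 → K
  i= 3: X-J = 14 → O
  i= 4: T-J = 10 → K
  i= 5: Z-J = 16 → Q
  i= 6: I-M = 22 → W
  i= 7: K-H =  3 → D
  i= 8: Y-W =  2 → C
  i= 9: D-T = 10 → K
  i=10: L-X = 14 → O
  i=11: N-D = 10 → K
  i=12: Z-J = 16 → Q
  i=13: F-J = 22 → W
  i=14: E-B =  3 → D
  i=15: K-I =  2 → C
  i=16: S-I = 10 → K
  i=17: A-M = 14 → O
  i=18: I-Y = 10 → K
  i=19: R-B = 16 → Q
  i=20: Y-C = 22 → W
  i=21: O-L =  3 → D
  i=22: V-T =  2 → C
  i=23: F-V = 10 → K
  i=24: P-B = 14 → O
  i=25: G-W = 10 → K
  i=26: E-O = 16 → Q
  i=27: D-H = 22 → W
  i=28: V-S =  3 → D
  i=29: V-T =  2 → C
  i=30: Q-G = 10 → K
  i=31: H-T = 14 → O
  i=32: P-F = 10 → K
  i=33: Z-J = 16 → Q
  shifts repeat with period 7: DCKOKQW

DCKOKQW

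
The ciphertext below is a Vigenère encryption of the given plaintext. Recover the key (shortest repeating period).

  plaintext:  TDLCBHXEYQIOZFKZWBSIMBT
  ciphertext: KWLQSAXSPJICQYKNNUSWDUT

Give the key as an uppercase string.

  i= 0: K-T = 17 → R
  i= 1: W-D = 19 → T
  i= 2: L-L =  0 → A
  i= 3: Q-C = 14 → O
  i= 4: S-B = 17 → R
  i= 5: A-H = 19 → T
  i= 6: X-X =  0 → A
  i= 7: S-E = 14 → O
  i= 8: P-Y = 17 → R
  i= 9: J-Q = 19 → T
  i=10: I-I =  0 → A
  i=11: C-O = 14 → O
  i=12: Q-Z = 17 → R
  i=13: Y-F = 19 → T
  i=14: K-K =  0 → A
  i=15: N-Z = 14 → O
  i=16: N-W = 17 → R
  i=17: U-B = 19 → T
  i=18: S-S =  0 → A
  i=19: W-I = 14 → O
  i=20: D-M = 17 → R
  i=21: U-B = 19 → T
  i=22: T-T =  0 → A
  shifts repeat with period 4: RTAO

RTAO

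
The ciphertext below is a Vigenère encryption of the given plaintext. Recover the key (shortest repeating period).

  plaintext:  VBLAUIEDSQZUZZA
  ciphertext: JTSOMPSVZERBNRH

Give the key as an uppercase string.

OSH

  i= 0: J-V = 14 → O
  i= 1: T-B = 18 → S
  i= 2: S-L =  7 → H
  i= 3: O-A = 14 → O
  i= 4: M-U = 18 → S
  i= 5: P-I =  7 → H
  i= 6: S-E = 14 → O
  i= 7: V-D = 18 → S
  i= 8: Z-S =  7 → H
  i= 9: E-Q = 14 → O
  i=10: R-Z = 18 → S
  i=11: B-U =  7 → H
  i=12: N-Z = 14 → O
  i=13: R-Z = 18 → S
  i=14: H-A =  7 → H
  shifts repeat with period 3: OSH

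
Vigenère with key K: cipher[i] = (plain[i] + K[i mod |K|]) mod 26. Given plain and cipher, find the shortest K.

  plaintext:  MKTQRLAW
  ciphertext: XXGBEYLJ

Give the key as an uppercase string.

LNN

  i= 0: X-M = 11 → L
  i= 1: X-K = 13 → N
  i= 2: G-T = 13 → N
  i= 3: B-Q = 11 → L
  i= 4: E-R = 13 → N
  i= 5: Y-L = 13 → N
  i= 6: L-A = 11 → L
  i= 7: J-W = 13 → N
  shifts repeat with period 3: LNN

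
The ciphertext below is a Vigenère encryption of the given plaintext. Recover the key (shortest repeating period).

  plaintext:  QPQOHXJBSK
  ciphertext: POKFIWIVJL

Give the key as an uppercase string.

ZZURB

  i= 0: P-Q = 25 → Z
  i= 1: O-P = 25 → Z
  i= 2: K-Q = 20 → U
  i= 3: F-O = 17 → R
  i= 4: I-H =  1 → B
  i= 5: W-X = 25 → Z
  i= 6: I-J = 25 → Z
  i= 7: V-B = 20 → U
  i= 8: J-S = 17 → R
  i= 9: L-K =  1 → B
  shifts repeat with period 5: ZZURB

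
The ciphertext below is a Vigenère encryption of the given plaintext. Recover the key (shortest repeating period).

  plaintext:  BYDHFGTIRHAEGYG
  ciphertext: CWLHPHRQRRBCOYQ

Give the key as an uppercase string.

BYIAK

  i= 0: C-B =  1 → B
  i= 1: W-Y = 24 → Y
  i= 2: L-D =  8 → I
  i= 3: H-H =  0 → A
  i= 4: P-F = 10 → K
  i= 5: H-G =  1 → B
  i= 6: R-T = 24 → Y
  i= 7: Q-I =  8 → I
  i= 8: R-R =  0 → A
  i= 9: R-H = 10 → K
  i=10: B-A =  1 → B
  i=11: C-E = 24 → Y
  i=12: O-G =  8 → I
  i=13: Y-Y =  0 → A
  i=14: Q-G = 10 → K
  shifts repeat with period 5: BYIAK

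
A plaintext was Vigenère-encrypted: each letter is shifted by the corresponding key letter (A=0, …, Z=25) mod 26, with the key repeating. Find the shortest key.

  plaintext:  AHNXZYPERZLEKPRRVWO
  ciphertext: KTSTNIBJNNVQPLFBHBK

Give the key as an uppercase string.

KMFWO

  i= 0: K-A = 10 → K
  i= 1: T-H = 12 → M
  i= 2: S-N =  5 → F
  i= 3: T-X = 22 → W
  i= 4: N-Z = 14 → O
  i= 5: I-Y = 10 → K
  i= 6: B-P = 12 → M
  i= 7: J-E =  5 → F
  i= 8: N-R = 22 → W
  i= 9: N-Z = 14 → O
  i=10: V-L = 10 → K
  i=11: Q-E = 12 → M
  i=12: P-K =  5 → F
  i=13: L-P = 22 → W
  i=14: F-R = 14 → O
  i=15: B-R = 10 → K
  i=16: H-V = 12 → M
  i=17: B-W =  5 → F
  i=18: K-O = 22 → W
  shifts repeat with period 5: KMFWO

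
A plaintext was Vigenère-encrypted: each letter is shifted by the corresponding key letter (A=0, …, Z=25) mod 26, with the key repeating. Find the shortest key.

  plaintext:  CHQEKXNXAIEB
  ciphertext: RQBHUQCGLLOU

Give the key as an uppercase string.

  i= 0: R-C = 15 → P
  i= 1: Q-H =  9 → J
  i= 2: B-Q = 11 → L
  i= 3: H-E =  3 → D
  i= 4: U-K = 10 → K
  i= 5: Q-X = 19 → T
  i= 6: C-N = 15 → P
  i= 7: G-X =  9 → J
  i= 8: L-A = 11 → L
  i= 9: L-I =  3 → D
  i=10: O-E = 10 → K
  i=11: U-B = 19 → T
  shifts repeat with period 6: PJLDKT

PJLDKT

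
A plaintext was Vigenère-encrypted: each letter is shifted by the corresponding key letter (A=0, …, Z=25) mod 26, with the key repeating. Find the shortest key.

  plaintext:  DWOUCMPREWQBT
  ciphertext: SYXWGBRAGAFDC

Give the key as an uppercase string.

  i= 0: S-D = 15 → P
  i= 1: Y-W =  2 → C
  i= 2: X-O =  9 → J
  i= 3: W-U =  2 → C
  i= 4: G-C =  4 → E
  i= 5: B-M = 15 → P
  i= 6: R-P =  2 → C
  i= 7: A-R =  9 → J
  i= 8: G-E =  2 → C
  i= 9: A-W =  4 → E
  i=10: F-Q = 15 → P
  i=11: D-B =  2 → C
  i=12: C-T =  9 → J
  shifts repeat with period 5: PCJCE

PCJCE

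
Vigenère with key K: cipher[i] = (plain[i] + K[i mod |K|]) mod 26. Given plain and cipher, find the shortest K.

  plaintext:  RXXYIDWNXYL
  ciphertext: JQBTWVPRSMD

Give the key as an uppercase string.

  i= 0: J-R = 18 → S
  i= 1: Q-X = 19 → T
  i= 2: B-X =  4 → E
  i= 3: T-Y = 21 → V
  i= 4: W-I = 14 → O
  i= 5: V-D = 18 → S
  i= 6: P-W = 19 → T
  i= 7: R-N =  4 → E
  i= 8: S-X = 21 → V
  i= 9: M-Y = 14 → O
  i=10: D-L = 18 → S
  shifts repeat with period 5: STEVO

STEVO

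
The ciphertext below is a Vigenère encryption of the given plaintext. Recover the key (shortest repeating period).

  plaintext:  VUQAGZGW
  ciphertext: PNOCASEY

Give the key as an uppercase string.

  i= 0: P-V = 20 → U
  i= 1: N-U = 19 → T
  i= 2: O-Q = 24 → Y
  i= 3: C-A =  2 → C
  i= 4: A-G = 20 → U
  i= 5: S-Z = 19 → T
  i= 6: E-G = 24 → Y
  i= 7: Y-W =  2 → C
  shifts repeat with period 4: UTYC

UTYC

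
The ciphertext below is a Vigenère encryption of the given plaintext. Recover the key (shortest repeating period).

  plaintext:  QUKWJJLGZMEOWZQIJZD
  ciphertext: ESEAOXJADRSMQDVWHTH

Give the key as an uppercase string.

OYUEF

  i= 0: E-Q = 14 → O
  i= 1: S-U = 24 → Y
  i= 2: E-K = 20 → U
  i= 3: A-W =  4 → E
  i= 4: O-J =  5 → F
  i= 5: X-J = 14 → O
  i= 6: J-L = 24 → Y
  i= 7: A-G = 20 → U
  i= 8: D-Z =  4 → E
  i= 9: R-M =  5 → F
  i=10: S-E = 14 → O
  i=11: M-O = 24 → Y
  i=12: Q-W = 20 → U
  i=13: D-Z =  4 → E
  i=14: V-Q =  5 → F
  i=15: W-I = 14 → O
  i=16: H-J = 24 → Y
  i=17: T-Z = 20 → U
  i=18: H-D =  4 → E
  shifts repeat with period 5: OYUEF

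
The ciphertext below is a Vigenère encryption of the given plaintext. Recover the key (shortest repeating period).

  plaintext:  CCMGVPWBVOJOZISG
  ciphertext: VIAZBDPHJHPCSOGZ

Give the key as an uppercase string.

  i= 0: V-C = 19 → T
  i= 1: I-C =  6 → G
  i= 2: A-M = 14 → O
  i= 3: Z-G = 19 → T
  i= 4: B-V =  6 → G
  i= 5: D-P = 14 → O
  i= 6: P-W = 19 → T
  i= 7: H-B =  6 → G
  i= 8: J-V = 14 → O
  i= 9: H-O = 19 → T
  i=10: P-J =  6 → G
  i=11: C-O = 14 → O
  i=12: S-Z = 19 → T
  i=13: O-I =  6 → G
  i=14: G-S = 14 → O
  i=15: Z-G = 19 → T
  shifts repeat with period 3: TGO

TGO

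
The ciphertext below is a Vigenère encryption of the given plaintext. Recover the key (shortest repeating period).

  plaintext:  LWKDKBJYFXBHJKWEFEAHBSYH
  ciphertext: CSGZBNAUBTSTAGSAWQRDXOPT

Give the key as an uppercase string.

RWWWRM

  i= 0: C-L = 17 → R
  i= 1: S-W = 22 → W
  i= 2: G-K = 22 → W
  i= 3: Z-D = 22 → W
  i= 4: B-K = 17 → R
  i= 5: N-B = 12 → M
  i= 6: A-J = 17 → R
  i= 7: U-Y = 22 → W
  i= 8: B-F = 22 → W
  i= 9: T-X = 22 → W
  i=10: S-B = 17 → R
  i=11: T-H = 12 → M
  i=12: A-J = 17 → R
  i=13: G-K = 22 → W
  i=14: S-W = 22 → W
  i=15: A-E = 22 → W
  i=16: W-F = 17 → R
  i=17: Q-E = 12 → M
  i=18: R-A = 17 → R
  i=19: D-H = 22 → W
  i=20: X-B = 22 → W
  i=21: O-S = 22 → W
  i=22: P-Y = 17 → R
  i=23: T-H = 12 → M
  shifts repeat with period 6: RWWWRM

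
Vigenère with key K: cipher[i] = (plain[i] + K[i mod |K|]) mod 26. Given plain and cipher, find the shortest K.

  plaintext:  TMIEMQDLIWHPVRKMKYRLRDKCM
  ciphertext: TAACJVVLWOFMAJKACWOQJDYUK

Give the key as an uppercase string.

  i= 0: T-T =  0 → A
  i= 1: A-M = 14 → O
  i= 2: A-I = 18 → S
  i= 3: C-E = 24 → Y
  i= 4: J-M = 23 → X
  i= 5: V-Q =  5 → F
  i= 6: V-D = 18 → S
  i= 7: L-L =  0 → A
  i= 8: W-I = 14 → O
  i= 9: O-W = 18 → S
  i=10: F-H = 24 → Y
  i=11: M-P = 23 → X
  i=12: A-V =  5 → F
  i=13: J-R = 18 → S
  i=14: K-K =  0 → A
  i=15: A-M = 14 → O
  i=16: C-K = 18 → S
  i=17: W-Y = 24 → Y
  i=18: O-R = 23 → X
  i=19: Q-L =  5 → F
  i=20: J-R = 18 → S
  i=21: D-D =  0 → A
  i=22: Y-K = 14 → O
  i=23: U-C = 18 → S
  i=24: K-M = 24 → Y
  shifts repeat with period 7: AOSYXFS

AOSYXFS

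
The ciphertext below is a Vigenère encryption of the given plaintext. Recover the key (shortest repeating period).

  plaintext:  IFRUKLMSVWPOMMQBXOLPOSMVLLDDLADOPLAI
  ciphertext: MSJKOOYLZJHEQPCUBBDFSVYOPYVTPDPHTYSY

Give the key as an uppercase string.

ENSQEDMT

  i= 0: M-I =  4 → E
  i= 1: S-F = 13 → N
  i= 2: J-R = 18 → S
  i= 3: K-U = 16 → Q
  i= 4: O-K =  4 → E
  i= 5: O-L =  3 → D
  i= 6: Y-M = 12 → M
  i= 7: L-S = 19 → T
  i= 8: Z-V =  4 → E
  i= 9: J-W = 13 → N
  i=10: H-P = 18 → S
  i=11: E-O = 16 → Q
  i=12: Q-M =  4 → E
  i=13: P-M =  3 → D
  i=14: C-Q = 12 → M
  i=15: U-B = 19 → T
  i=16: B-X =  4 → E
  i=17: B-O = 13 → N
  i=18: D-L = 18 → S
  i=19: F-P = 16 → Q
  i=20: S-O =  4 → E
  i=21: V-S =  3 → D
  i=22: Y-M = 12 → M
  i=23: O-V = 19 → T
  i=24: P-L =  4 → E
  i=25: Y-L = 13 → N
  i=26: V-D = 18 → S
  i=27: T-D = 16 → Q
  i=28: P-L =  4 → E
  i=29: D-A =  3 → D
  i=30: P-D = 12 → M
  i=31: H-O = 19 → T
  i=32: T-P =  4 → E
  i=33: Y-L = 13 → N
  i=34: S-A = 18 → S
  i=35: Y-I = 16 → Q
  shifts repeat with period 8: ENSQEDMT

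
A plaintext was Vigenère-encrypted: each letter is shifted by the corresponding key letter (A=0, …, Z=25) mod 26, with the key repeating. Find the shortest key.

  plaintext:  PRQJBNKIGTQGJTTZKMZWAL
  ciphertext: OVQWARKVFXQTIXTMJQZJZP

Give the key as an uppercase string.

ZEAN

  i= 0: O-P = 25 → Z
  i= 1: V-R =  4 → E
  i= 2: Q-Q =  0 → A
  i= 3: W-J = 13 → N
  i= 4: A-B = 25 → Z
  i= 5: R-N =  4 → E
  i= 6: K-K =  0 → A
  i= 7: V-I = 13 → N
  i= 8: F-G = 25 → Z
  i= 9: X-T =  4 → E
  i=10: Q-Q =  0 → A
  i=11: T-G = 13 → N
  i=12: I-J = 25 → Z
  i=13: X-T =  4 → E
  i=14: T-T =  0 → A
  i=15: M-Z = 13 → N
  i=16: J-K = 25 → Z
  i=17: Q-M =  4 → E
  i=18: Z-Z =  0 → A
  i=19: J-W = 13 → N
  i=20: Z-A = 25 → Z
  i=21: P-L =  4 → E
  shifts repeat with period 4: ZEAN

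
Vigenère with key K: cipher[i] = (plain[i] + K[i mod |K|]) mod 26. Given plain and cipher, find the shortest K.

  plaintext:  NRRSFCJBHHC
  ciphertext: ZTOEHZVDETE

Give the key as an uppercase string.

MCX

  i= 0: Z-N = 12 → M
  i= 1: T-R =  2 → C
  i= 2: O-R = 23 → X
  i= 3: E-S = 12 → M
  i= 4: H-F =  2 → C
  i= 5: Z-C = 23 → X
  i= 6: V-J = 12 → M
  i= 7: D-B =  2 → C
  i= 8: E-H = 23 → X
  i= 9: T-H = 12 → M
  i=10: E-C =  2 → C
  shifts repeat with period 3: MCX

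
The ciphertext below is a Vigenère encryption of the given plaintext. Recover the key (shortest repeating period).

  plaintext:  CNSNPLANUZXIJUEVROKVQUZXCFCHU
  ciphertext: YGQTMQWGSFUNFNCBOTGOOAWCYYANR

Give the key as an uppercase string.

WTYGXF

  i= 0: Y-C = 22 → W
  i= 1: G-N = 19 → T
  i= 2: Q-S = 24 → Y
  i= 3: T-N =  6 → G
  i= 4: M-P = 23 → X
  i= 5: Q-L =  5 → F
  i= 6: W-A = 22 → W
  i= 7: G-N = 19 → T
  i= 8: S-U = 24 → Y
  i= 9: F-Z =  6 → G
  i=10: U-X = 23 → X
  i=11: N-I =  5 → F
  i=12: F-J = 22 → W
  i=13: N-U = 19 → T
  i=14: C-E = 24 → Y
  i=15: B-V =  6 → G
  i=16: O-R = 23 → X
  i=17: T-O =  5 → F
  i=18: G-K = 22 → W
  i=19: O-V = 19 → T
  i=20: O-Q = 24 → Y
  i=21: A-U =  6 → G
  i=22: W-Z = 23 → X
  i=23: C-X =  5 → F
  i=24: Y-C = 22 → W
  i=25: Y-F = 19 → T
  i=26: A-C = 24 → Y
  i=27: N-H =  6 → G
  i=28: R-U = 23 → X
  shifts repeat with period 6: WTYGXF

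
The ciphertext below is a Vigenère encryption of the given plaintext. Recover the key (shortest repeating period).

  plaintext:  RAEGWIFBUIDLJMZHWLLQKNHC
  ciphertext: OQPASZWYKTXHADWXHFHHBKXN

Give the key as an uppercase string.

  i= 0: O-R = 23 → X
  i= 1: Q-A = 16 → Q
  i= 2: P-E = 11 → L
  i= 3: A-G = 20 → U
  i= 4: S-W = 22 → W
  i= 5: Z-I = 17 → R
  i= 6: W-F = 17 → R
  i= 7: Y-B = 23 → X
  i= 8: K-U = 16 → Q
  i= 9: T-I = 11 → L
  i=10: X-D = 20 → U
  i=11: H-L = 22 → W
  i=12: A-J = 17 → R
  i=13: D-M = 17 → R
  i=14: W-Z = 23 → X
  i=15: X-H = 16 → Q
  i=16: H-W = 11 → L
  i=17: F-L = 20 → U
  i=18: H-L = 22 → W
  i=19: H-Q = 17 → R
  i=20: B-K = 17 → R
  i=21: K-N = 23 → X
  i=22: X-H = 16 → Q
  i=23: N-C = 11 → L
  shifts repeat with period 7: XQLUWRR

XQLUWRR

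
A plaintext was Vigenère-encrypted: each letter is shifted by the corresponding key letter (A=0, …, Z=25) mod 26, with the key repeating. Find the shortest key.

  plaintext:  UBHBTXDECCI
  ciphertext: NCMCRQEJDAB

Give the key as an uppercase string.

  i= 0: N-U = 19 → T
  i= 1: C-B =  1 → B
  i= 2: M-H =  5 → F
  i= 3: C-B =  1 → B
  i= 4: R-T = 24 → Y
  i= 5: Q-X = 19 → T
  i= 6: E-D =  1 → B
  i= 7: J-E =  5 → F
  i= 8: D-C =  1 → B
  i= 9: A-C = 24 → Y
  i=10: B-I = 19 → T
  shifts repeat with period 5: TBFBY

TBFBY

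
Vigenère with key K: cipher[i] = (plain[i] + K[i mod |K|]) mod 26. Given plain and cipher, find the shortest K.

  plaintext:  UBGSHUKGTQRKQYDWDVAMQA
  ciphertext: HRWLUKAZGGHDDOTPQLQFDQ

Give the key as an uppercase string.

  i= 0: H-U = 13 → N
  i= 1: R-B = 16 → Q
  i= 2: W-G = 16 → Q
  i= 3: L-S = 19 → T
  i= 4: U-H = 13 → N
  i= 5: K-U = 16 → Q
  i= 6: A-K = 16 → Q
  i= 7: Z-G = 19 → T
  i= 8: G-T = 13 → N
  i= 9: G-Q = 16 → Q
  i=10: H-R = 16 → Q
  i=11: D-K = 19 → T
  i=12: D-Q = 13 → N
  i=13: O-Y = 16 → Q
  i=14: T-D = 16 → Q
  i=15: P-W = 19 → T
  i=16: Q-D = 13 → N
  i=17: L-V = 16 → Q
  i=18: Q-A = 16 → Q
  i=19: F-M = 19 → T
  i=20: D-Q = 13 → N
  i=21: Q-A = 16 → Q
  shifts repeat with period 4: NQQT

NQQT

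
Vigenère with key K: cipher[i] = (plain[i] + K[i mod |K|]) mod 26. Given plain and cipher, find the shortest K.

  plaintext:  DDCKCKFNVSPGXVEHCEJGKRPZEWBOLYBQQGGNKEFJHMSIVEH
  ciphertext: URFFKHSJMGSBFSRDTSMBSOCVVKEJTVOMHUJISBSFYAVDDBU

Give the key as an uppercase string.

RODVIXNW

  i= 0: U-D = 17 → R
  i= 1: R-D = 14 → O
  i= 2: F-C =  3 → D
  i= 3: F-K = 21 → V
  i= 4: K-C =  8 → I
  i= 5: H-K = 23 → X
  i= 6: S-F = 13 → N
  i= 7: J-N = 22 → W
  i= 8: M-V = 17 → R
  i= 9: G-S = 14 → O
  i=10: S-P =  3 → D
  i=11: B-G = 21 → V
  i=12: F-X =  8 → I
  i=13: S-V = 23 → X
  i=14: R-E = 13 → N
  i=15: D-H = 22 → W
  i=16: T-C = 17 → R
  i=17: S-E = 14 → O
  i=18: M-J =  3 → D
  i=19: B-G = 21 → V
  i=20: S-K =  8 → I
  i=21: O-R = 23 → X
  i=22: C-P = 13 → N
  i=23: V-Z = 22 → W
  i=24: V-E = 17 → R
  i=25: K-W = 14 → O
  i=26: E-B =  3 → D
  i=27: J-O = 21 → V
  i=28: T-L =  8 → I
  i=29: V-Y = 23 → X
  i=30: O-B = 13 → N
  i=31: M-Q = 22 → W
  i=32: H-Q = 17 → R
  i=33: U-G = 14 → O
  i=34: J-G =  3 → D
  i=35: I-N = 21 → V
  i=36: S-K =  8 → I
  i=37: B-E = 23 → X
  i=38: S-F = 13 → N
  i=39: F-J = 22 → W
  i=40: Y-H = 17 → R
  i=41: A-M = 14 → O
  i=42: V-S =  3 → D
  i=43: D-I = 21 → V
  i=44: D-V =  8 → I
  i=45: B-E = 23 → X
  i=46: U-H = 13 → N
  shifts repeat with period 8: RODVIXNW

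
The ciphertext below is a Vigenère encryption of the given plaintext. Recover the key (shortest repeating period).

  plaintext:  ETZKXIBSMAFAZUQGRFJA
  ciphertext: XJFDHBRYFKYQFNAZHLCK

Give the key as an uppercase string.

TQGTK

  i= 0: X-E = 19 → T
  i= 1: J-T = 16 → Q
  i= 2: F-Z =  6 → G
  i= 3: D-K = 19 → T
  i= 4: H-X = 10 → K
  i= 5: B-I = 19 → T
  i= 6: R-B = 16 → Q
  i= 7: Y-S =  6 → G
  i= 8: F-M = 19 → T
  i= 9: K-A = 10 → K
  i=10: Y-F = 19 → T
  i=11: Q-A = 16 → Q
  i=12: F-Z =  6 → G
  i=13: N-U = 19 → T
  i=14: A-Q = 10 → K
  i=15: Z-G = 19 → T
  i=16: H-R = 16 → Q
  i=17: L-F =  6 → G
  i=18: C-J = 19 → T
  i=19: K-A = 10 → K
  shifts repeat with period 5: TQGTK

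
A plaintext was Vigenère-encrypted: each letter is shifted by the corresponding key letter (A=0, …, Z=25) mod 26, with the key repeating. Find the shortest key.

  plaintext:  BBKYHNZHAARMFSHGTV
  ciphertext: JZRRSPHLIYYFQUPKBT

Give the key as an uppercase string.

  i= 0: J-B =  8 → I
  i= 1: Z-B = 24 → Y
  i= 2: R-K =  7 → H
  i= 3: R-Y = 19 → T
  i= 4: S-H = 11 → L
  i= 5: P-N =  2 → C
  i= 6: H-Z =  8 → I
  i= 7: L-H =  4 → E
  i= 8: I-A =  8 → I
  i= 9: Y-A = 24 → Y
  i=10: Y-R =  7 → H
  i=11: F-M = 19 → T
  i=12: Q-F = 11 → L
  i=13: U-S =  2 → C
  i=14: P-H =  8 → I
  i=15: K-G =  4 → E
  i=16: B-T =  8 → I
  i=17: T-V = 24 → Y
  shifts repeat with period 8: IYHTLCIE

IYHTLCIE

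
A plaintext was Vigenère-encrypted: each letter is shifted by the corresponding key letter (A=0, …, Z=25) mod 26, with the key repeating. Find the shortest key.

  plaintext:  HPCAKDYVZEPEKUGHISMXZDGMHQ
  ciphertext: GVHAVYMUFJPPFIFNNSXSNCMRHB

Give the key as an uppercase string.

ZGFALVO

  i= 0: G-H = 25 → Z
  i= 1: V-P =  6 → G
  i= 2: H-C =  5 → F
  i= 3: A-A =  0 → A
  i= 4: V-K = 11 → L
  i= 5: Y-D = 21 → V
  i= 6: M-Y = 14 → O
  i= 7: U-V = 25 → Z
  i= 8: F-Z =  6 → G
  i= 9: J-E =  5 → F
  i=10: P-P =  0 → A
  i=11: P-E = 11 → L
  i=12: F-K = 21 → V
  i=13: I-U = 14 → O
  i=14: F-G = 25 → Z
  i=15: N-H =  6 → G
  i=16: N-I =  5 → F
  i=17: S-S =  0 → A
  i=18: X-M = 11 → L
  i=19: S-X = 21 → V
  i=20: N-Z = 14 → O
  i=21: C-D = 25 → Z
  i=22: M-G =  6 → G
  i=23: R-M =  5 → F
  i=24: H-H =  0 → A
  i=25: B-Q = 11 → L
  shifts repeat with period 7: ZGFALVO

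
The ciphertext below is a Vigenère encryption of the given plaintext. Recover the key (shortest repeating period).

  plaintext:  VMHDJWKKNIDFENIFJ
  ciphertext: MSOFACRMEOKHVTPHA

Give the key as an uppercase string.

RGHC

  i= 0: M-V = 17 → R
  i= 1: S-M =  6 → G
  i= 2: O-H =  7 → H
  i= 3: F-D =  2 → C
  i= 4: A-J = 17 → R
  i= 5: C-W =  6 → G
  i= 6: R-K =  7 → H
  i= 7: M-K =  2 → C
  i= 8: E-N = 17 → R
  i= 9: O-I =  6 → G
  i=10: K-D =  7 → H
  i=11: H-F =  2 → C
  i=12: V-E = 17 → R
  i=13: T-N =  6 → G
  i=14: P-I =  7 → H
  i=15: H-F =  2 → C
  i=16: A-J = 17 → R
  shifts repeat with period 4: RGHC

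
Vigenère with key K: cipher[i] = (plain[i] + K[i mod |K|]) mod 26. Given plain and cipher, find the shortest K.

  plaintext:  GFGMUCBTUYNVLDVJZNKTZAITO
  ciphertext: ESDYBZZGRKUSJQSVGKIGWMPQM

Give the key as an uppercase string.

  i= 0: E-G = 24 → Y
  i= 1: S-F = 13 → N
  i= 2: D-G = 23 → X
  i= 3: Y-M = 12 → M
  i= 4: B-U =  7 → H
  i= 5: Z-C = 23 → X
  i= 6: Z-B = 24 → Y
  i= 7: G-T = 13 → N
  i= 8: R-U = 23 → X
  i= 9: K-Y = 12 → M
  i=10: U-N =  7 → H
  i=11: S-V = 23 → X
  i=12: J-L = 24 → Y
  i=13: Q-D = 13 → N
  i=14: S-V = 23 → X
  i=15: V-J = 12 → M
  i=16: G-Z =  7 → H
  i=17: K-N = 23 → X
  i=18: I-K = 24 → Y
  i=19: G-T = 13 → N
  i=20: W-Z = 23 → X
  i=21: M-A = 12 → M
  i=22: P-I =  7 → H
  i=23: Q-T = 23 → X
  i=24: M-O = 24 → Y
  shifts repeat with period 6: YNXMHX

YNXMHX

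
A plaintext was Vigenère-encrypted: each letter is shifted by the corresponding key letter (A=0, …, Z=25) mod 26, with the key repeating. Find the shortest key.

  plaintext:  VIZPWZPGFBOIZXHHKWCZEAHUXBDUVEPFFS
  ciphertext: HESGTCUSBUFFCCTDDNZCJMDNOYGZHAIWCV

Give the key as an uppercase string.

  i= 0: H-V = 12 → M
  i= 1: E-I = 22 → W
  i= 2: S-Z = 19 → T
  i= 3: G-P = 17 → R
  i= 4: T-W = 23 → X
  i= 5: C-Z =  3 → D
  i= 6: U-P =  5 → F
  i= 7: S-G = 12 → M
  i= 8: B-F = 22 → W
  i= 9: U-B = 19 → T
  i=10: F-O = 17 → R
  i=11: F-I = 23 → X
  i=12: C-Z =  3 → D
  i=13: C-X =  5 → F
  i=14: T-H = 12 → M
  i=15: D-H = 22 → W
  i=16: D-K = 19 → T
  i=17: N-W = 17 → R
  i=18: Z-C = 23 → X
  i=19: C-Z =  3 → D
  i=20: J-E =  5 → F
  i=21: M-A = 12 → M
  i=22: D-H = 22 → W
  i=23: N-U = 19 → T
  i=24: O-X = 17 → R
  i=25: Y-B = 23 → X
  i=26: G-D =  3 → D
  i=27: Z-U =  5 → F
  i=28: H-V = 12 → M
  i=29: A-E = 22 → W
  i=30: I-P = 19 → T
  i=31: W-F = 17 → R
  i=32: C-F = 23 → X
  i=33: V-S =  3 → D
  shifts repeat with period 7: MWTRXDF

MWTRXDF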